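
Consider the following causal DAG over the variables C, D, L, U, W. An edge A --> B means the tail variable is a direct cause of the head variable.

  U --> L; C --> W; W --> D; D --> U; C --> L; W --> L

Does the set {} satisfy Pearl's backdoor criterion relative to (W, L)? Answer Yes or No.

No

Backdoor paths from W to L (paths whose first edge points into W):
  P1: W <- C -> L
Condition 1 (no descendant of W in the set): holds — descendants of W are {D, L, U}; none are in {}.
Condition 2 (every backdoor path blocked by {}):
  P1: open — no interior node is in the conditioning set.
{} does not satisfy the backdoor criterion.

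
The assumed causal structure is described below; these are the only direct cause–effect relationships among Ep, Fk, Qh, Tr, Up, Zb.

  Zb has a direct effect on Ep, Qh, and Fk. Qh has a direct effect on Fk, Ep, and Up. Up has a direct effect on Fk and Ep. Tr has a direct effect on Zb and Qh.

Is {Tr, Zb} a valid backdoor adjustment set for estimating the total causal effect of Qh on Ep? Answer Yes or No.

Backdoor paths from Qh to Ep (paths whose first edge points into Qh):
  P1: Qh <- Tr -> Zb -> Ep
  P2: Qh <- Tr -> Zb -> Fk <- Up -> Ep
  P3: Qh <- Zb -> Ep
  P4: Qh <- Zb -> Fk <- Up -> Ep
Condition 1 (no descendant of Qh in the set): holds — descendants of Qh are {Ep, Fk, Up}; none are in {Tr, Zb}.
Condition 2 (every backdoor path blocked by {Tr, Zb}):
  P1: blocked at fork node Tr ∈ conditioning set.
  P2: blocked at fork node Tr ∈ conditioning set.
  P3: blocked at fork node Zb ∈ conditioning set.
  P4: blocked at fork node Zb ∈ conditioning set.
{Tr, Zb} satisfies the backdoor criterion.

Yes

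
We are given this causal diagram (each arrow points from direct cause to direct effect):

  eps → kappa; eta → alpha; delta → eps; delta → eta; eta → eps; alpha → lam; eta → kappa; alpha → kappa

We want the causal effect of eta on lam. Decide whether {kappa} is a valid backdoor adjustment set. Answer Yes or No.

Backdoor paths from eta to lam (paths whose first edge points into eta):
  P1: eta <- delta -> eps -> kappa <- alpha -> lam
Condition 1 (no descendant of eta in the set): FAILS — kappa is a descendant of eta.
Condition 2 (every backdoor path blocked by {kappa}):
  P1: open — collider(s) kappa are conditioned on (or have a conditioned descendant) and no non-collider on the path is in the set.
{kappa} does not satisfy the backdoor criterion.

No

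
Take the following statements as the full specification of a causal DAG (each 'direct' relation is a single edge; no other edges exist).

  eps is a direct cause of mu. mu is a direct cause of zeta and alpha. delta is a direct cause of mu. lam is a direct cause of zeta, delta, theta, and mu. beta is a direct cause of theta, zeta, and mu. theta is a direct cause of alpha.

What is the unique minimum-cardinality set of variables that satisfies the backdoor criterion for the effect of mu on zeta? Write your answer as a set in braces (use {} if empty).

{beta, lam}

Variables eligible for adjustment (non-descendants of mu, excluding mu and zeta): {beta, delta, eps, lam, theta}.
Backdoor paths from mu to zeta:
  P1: mu <- beta -> theta <- lam -> zeta
  P2: mu <- beta -> zeta
  P3: mu <- lam -> theta <- beta -> zeta
  P4: mu <- lam -> zeta
  P5: mu <- delta <- lam -> theta <- beta -> zeta
  P6: mu <- delta <- lam -> zeta
The empty set is not sufficient: P2 (mu <- beta -> zeta) has no collider blocking it and no conditioned non-collider, so it is open.
Try {beta, lam}:
  P1: blocked at fork node beta ∈ conditioning set.
  P2: blocked at fork node beta ∈ conditioning set.
  P3: blocked at fork node lam ∈ conditioning set.
  P4: blocked at fork node lam ∈ conditioning set.
  P5: blocked at fork node lam ∈ conditioning set.
  P6: blocked at fork node lam ∈ conditioning set.
{beta, lam} contains no descendant of mu and blocks every backdoor path.
Every element of {beta, lam} is needed (dropping beta leaves P2 open; dropping lam leaves P4 open), so no proper subset is valid.
Among all size-2 subsets of the eligible variables, only {beta, lam} blocks every backdoor path, so it is the unique smallest valid adjustment set.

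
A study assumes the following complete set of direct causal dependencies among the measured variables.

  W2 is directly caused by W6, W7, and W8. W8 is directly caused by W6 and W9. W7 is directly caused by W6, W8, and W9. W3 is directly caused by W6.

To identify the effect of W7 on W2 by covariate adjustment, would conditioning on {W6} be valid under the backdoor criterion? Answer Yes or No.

No

Backdoor paths from W7 to W2 (paths whose first edge points into W7):
  P1: W7 <- W6 -> W8 -> W2
  P2: W7 <- W6 -> W2
  P3: W7 <- W9 -> W8 <- W6 -> W2
  P4: W7 <- W9 -> W8 -> W2
  P5: W7 <- W8 <- W6 -> W2
  P6: W7 <- W8 -> W2
Condition 1 (no descendant of W7 in the set): holds — descendants of W7 are {W2}; none are in {W6}.
Condition 2 (every backdoor path blocked by {W6}):
  P1: blocked at fork node W6 ∈ conditioning set.
  P2: blocked at fork node W6 ∈ conditioning set.
  P3: blocked at collider W8 (neither it nor any descendant is in the conditioning set).
  P4: open — no interior node is in the conditioning set.
  P5: blocked at fork node W6 ∈ conditioning set.
  P6: open — no interior node is in the conditioning set.
{W6} does not satisfy the backdoor criterion.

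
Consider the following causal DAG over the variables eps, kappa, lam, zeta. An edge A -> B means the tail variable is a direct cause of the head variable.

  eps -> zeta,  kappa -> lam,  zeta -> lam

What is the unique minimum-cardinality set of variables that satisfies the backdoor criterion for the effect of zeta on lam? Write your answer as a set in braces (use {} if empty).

{}

Variables eligible for adjustment (non-descendants of zeta, excluding zeta and lam): {eps, kappa}.
Backdoor paths from zeta to lam:
  (none)
With no backdoor paths the empty set already satisfies the criterion, and it is trivially minimal.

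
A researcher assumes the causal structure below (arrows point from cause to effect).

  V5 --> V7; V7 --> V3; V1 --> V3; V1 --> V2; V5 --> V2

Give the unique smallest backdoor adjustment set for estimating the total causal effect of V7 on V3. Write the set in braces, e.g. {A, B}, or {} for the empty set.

{}

Variables eligible for adjustment (non-descendants of V7, excluding V7 and V3): {V1, V2, V5}.
Backdoor paths from V7 to V3:
  P1: V7 <- V5 -> V2 <- V1 -> V3
Each backdoor path contains an unconditioned collider, so every path is already blocked with the empty conditioning set:
  P1: blocked at collider V2 (neither it nor any descendant is in the conditioning set).
The empty set is therefore the unique smallest valid set.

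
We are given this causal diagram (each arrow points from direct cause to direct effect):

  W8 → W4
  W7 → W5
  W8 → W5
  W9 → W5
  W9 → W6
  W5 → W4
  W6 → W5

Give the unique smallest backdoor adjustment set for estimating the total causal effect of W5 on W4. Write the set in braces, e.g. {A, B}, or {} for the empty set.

Variables eligible for adjustment (non-descendants of W5, excluding W5 and W4): {W6, W7, W8, W9}.
Backdoor paths from W5 to W4:
  P1: W5 <- W8 -> W4
The empty set is not sufficient: P1 (W5 <- W8 -> W4) has no collider blocking it and no conditioned non-collider, so it is open.
Try {W8}:
  P1: blocked at fork node W8 ∈ conditioning set.
{W8} contains no descendant of W5 and blocks every backdoor path.
No other singleton works — e.g. {W9} leaves P1 open — so {W8} is the unique smallest valid adjustment set.

{W8}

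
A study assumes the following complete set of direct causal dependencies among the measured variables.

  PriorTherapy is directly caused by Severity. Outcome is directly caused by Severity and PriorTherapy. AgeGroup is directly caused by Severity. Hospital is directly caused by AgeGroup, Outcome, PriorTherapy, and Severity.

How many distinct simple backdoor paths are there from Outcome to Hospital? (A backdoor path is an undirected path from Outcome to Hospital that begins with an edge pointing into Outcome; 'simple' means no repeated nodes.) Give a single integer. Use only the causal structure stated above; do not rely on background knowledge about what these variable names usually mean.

6

A backdoor path from Outcome to Hospital is any simple undirected path whose first edge points into Outcome (i.e. leaves Outcome via a parent).
Parents of Outcome: {PriorTherapy, Severity}.
Enumerating:
  P1: Outcome <- Severity -> PriorTherapy -> Hospital
  P2: Outcome <- Severity -> AgeGroup -> Hospital
  P3: Outcome <- Severity -> Hospital
  P4: Outcome <- PriorTherapy <- Severity -> AgeGroup -> Hospital
  P5: Outcome <- PriorTherapy <- Severity -> Hospital
  P6: Outcome <- PriorTherapy -> Hospital
That exhausts the simple backdoor paths. Count: 6.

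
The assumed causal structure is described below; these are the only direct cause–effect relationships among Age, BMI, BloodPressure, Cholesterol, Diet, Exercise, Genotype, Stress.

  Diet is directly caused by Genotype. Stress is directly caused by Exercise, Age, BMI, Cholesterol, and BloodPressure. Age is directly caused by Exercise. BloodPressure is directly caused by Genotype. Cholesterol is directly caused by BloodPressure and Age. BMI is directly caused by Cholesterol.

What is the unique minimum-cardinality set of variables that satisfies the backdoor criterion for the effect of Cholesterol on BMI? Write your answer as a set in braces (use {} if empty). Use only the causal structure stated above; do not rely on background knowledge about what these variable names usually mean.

Variables eligible for adjustment (non-descendants of Cholesterol, excluding Cholesterol and BMI): {Age, BloodPressure, Diet, Exercise, Genotype}.
Backdoor paths from Cholesterol to BMI:
  P1: Cholesterol <- BloodPressure -> Stress <- BMI
  P2: Cholesterol <- Age <- Exercise -> Stress <- BMI
  P3: Cholesterol <- Age -> Stress <- BMI
Each backdoor path contains an unconditioned collider, so every path is already blocked with the empty conditioning set:
  P1: blocked at collider Stress (neither it nor any descendant is in the conditioning set).
  P2: blocked at collider Stress (neither it nor any descendant is in the conditioning set).
  P3: blocked at collider Stress (neither it nor any descendant is in the conditioning set).
The empty set is therefore the unique smallest valid set.

{}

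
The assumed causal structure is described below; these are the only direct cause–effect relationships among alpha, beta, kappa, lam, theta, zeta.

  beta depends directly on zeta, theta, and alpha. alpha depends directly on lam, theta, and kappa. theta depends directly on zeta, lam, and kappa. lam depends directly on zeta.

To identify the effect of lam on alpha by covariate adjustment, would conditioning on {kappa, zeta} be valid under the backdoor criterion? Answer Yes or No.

Yes

Backdoor paths from lam to alpha (paths whose first edge points into lam):
  P1: lam <- zeta -> theta <- kappa -> alpha
  P2: lam <- zeta -> theta -> alpha
  P3: lam <- zeta -> theta -> beta <- alpha
  P4: lam <- zeta -> beta <- theta <- kappa -> alpha
  P5: lam <- zeta -> beta <- theta -> alpha
  P6: lam <- zeta -> beta <- alpha
Condition 1 (no descendant of lam in the set): holds — descendants of lam are {alpha, beta, theta}; none are in {kappa, zeta}.
Condition 2 (every backdoor path blocked by {kappa, zeta}):
  P1: blocked at fork node zeta ∈ conditioning set.
  P2: blocked at fork node zeta ∈ conditioning set.
  P3: blocked at fork node zeta ∈ conditioning set.
  P4: blocked at fork node zeta ∈ conditioning set.
  P5: blocked at fork node zeta ∈ conditioning set.
  P6: blocked at fork node zeta ∈ conditioning set.
{kappa, zeta} satisfies the backdoor criterion.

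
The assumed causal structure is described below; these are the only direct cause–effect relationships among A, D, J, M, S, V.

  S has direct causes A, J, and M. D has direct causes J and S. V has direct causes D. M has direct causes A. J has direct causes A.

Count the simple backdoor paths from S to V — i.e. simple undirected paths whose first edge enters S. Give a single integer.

3

A backdoor path from S to V is any simple undirected path whose first edge points into S (i.e. leaves S via a parent).
Parents of S: {A, J, M}.
Enumerating:
  P1: S <- A -> J -> D -> V
  P2: S <- M <- A -> J -> D -> V
  P3: S <- J -> D -> V
That exhausts the simple backdoor paths. Count: 3.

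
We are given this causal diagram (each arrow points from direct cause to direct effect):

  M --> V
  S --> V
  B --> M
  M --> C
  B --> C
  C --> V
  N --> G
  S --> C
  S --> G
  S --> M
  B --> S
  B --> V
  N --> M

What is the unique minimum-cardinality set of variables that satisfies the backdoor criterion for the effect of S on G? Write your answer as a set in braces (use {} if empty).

Variables eligible for adjustment (non-descendants of S, excluding S and G): {B, N}.
Backdoor paths from S to G:
  P1: S <- B -> M <- N -> G
  P2: S <- B -> C <- M <- N -> G
  P3: S <- B -> C -> V <- M <- N -> G
  P4: S <- B -> V <- M <- N -> G
  P5: S <- B -> V <- C <- M <- N -> G
Each backdoor path contains an unconditioned collider, so every path is already blocked with the empty conditioning set:
  P1: blocked at collider M (neither it nor any descendant is in the conditioning set).
  P2: blocked at collider C (neither it nor any descendant is in the conditioning set).
  P3: blocked at collider V (neither it nor any descendant is in the conditioning set).
  P4: blocked at collider V (neither it nor any descendant is in the conditioning set).
  P5: blocked at collider V (neither it nor any descendant is in the conditioning set).
The empty set is therefore the unique smallest valid set.

{}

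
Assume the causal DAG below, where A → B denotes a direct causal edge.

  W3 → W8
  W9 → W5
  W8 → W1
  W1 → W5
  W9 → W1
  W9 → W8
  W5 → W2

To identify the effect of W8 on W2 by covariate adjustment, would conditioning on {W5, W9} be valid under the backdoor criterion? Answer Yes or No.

No

Backdoor paths from W8 to W2 (paths whose first edge points into W8):
  P1: W8 <- W9 -> W1 -> W5 -> W2
  P2: W8 <- W9 -> W5 -> W2
Condition 1 (no descendant of W8 in the set): FAILS — W5 is a descendant of W8.
Condition 2 (every backdoor path blocked by {W5, W9}):
  P1: blocked at fork node W9 ∈ conditioning set.
  P2: blocked at fork node W9 ∈ conditioning set.
{W5, W9} does not satisfy the backdoor criterion.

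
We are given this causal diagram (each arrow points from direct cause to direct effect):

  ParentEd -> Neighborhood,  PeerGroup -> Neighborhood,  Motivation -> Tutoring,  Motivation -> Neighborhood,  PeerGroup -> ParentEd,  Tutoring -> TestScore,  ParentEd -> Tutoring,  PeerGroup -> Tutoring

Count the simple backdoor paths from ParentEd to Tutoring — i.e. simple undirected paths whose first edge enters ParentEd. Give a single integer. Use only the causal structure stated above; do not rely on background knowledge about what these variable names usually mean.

2

A backdoor path from ParentEd to Tutoring is any simple undirected path whose first edge points into ParentEd (i.e. leaves ParentEd via a parent).
Parents of ParentEd: {PeerGroup}.
Enumerating:
  P1: ParentEd <- PeerGroup -> Tutoring
  P2: ParentEd <- PeerGroup -> Neighborhood <- Motivation -> Tutoring
That exhausts the simple backdoor paths. Count: 2.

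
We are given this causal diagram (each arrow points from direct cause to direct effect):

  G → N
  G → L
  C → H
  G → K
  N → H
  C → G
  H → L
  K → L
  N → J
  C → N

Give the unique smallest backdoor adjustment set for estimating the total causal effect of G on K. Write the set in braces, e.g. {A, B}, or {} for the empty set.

{}

Variables eligible for adjustment (non-descendants of G, excluding G and K): {C}.
Backdoor paths from G to K:
  P1: G <- C -> N -> H -> L <- K
  P2: G <- C -> H -> L <- K
Each backdoor path contains an unconditioned collider, so every path is already blocked with the empty conditioning set:
  P1: blocked at collider L (neither it nor any descendant is in the conditioning set).
  P2: blocked at collider L (neither it nor any descendant is in the conditioning set).
The empty set is therefore the unique smallest valid set.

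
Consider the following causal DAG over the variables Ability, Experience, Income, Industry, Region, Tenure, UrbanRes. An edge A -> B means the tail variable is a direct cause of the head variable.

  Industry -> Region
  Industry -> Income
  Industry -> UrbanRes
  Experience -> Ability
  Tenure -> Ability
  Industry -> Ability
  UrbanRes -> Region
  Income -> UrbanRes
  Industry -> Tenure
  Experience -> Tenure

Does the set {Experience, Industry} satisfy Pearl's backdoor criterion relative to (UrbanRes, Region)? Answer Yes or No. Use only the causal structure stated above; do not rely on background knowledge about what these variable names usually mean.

Yes

Backdoor paths from UrbanRes to Region (paths whose first edge points into UrbanRes):
  P1: UrbanRes <- Industry -> Region
  P2: UrbanRes <- Income <- Industry -> Region
Condition 1 (no descendant of UrbanRes in the set): holds — descendants of UrbanRes are {Region}; none are in {Experience, Industry}.
Condition 2 (every backdoor path blocked by {Experience, Industry}):
  P1: blocked at fork node Industry ∈ conditioning set.
  P2: blocked at fork node Industry ∈ conditioning set.
{Experience, Industry} satisfies the backdoor criterion.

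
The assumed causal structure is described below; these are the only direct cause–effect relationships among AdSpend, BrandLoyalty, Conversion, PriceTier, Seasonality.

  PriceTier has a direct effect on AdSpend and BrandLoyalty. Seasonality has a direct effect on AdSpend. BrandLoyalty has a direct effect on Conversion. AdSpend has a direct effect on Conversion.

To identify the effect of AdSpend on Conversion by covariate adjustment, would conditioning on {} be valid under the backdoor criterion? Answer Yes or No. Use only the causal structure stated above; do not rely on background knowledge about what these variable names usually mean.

No

Backdoor paths from AdSpend to Conversion (paths whose first edge points into AdSpend):
  P1: AdSpend <- PriceTier -> BrandLoyalty -> Conversion
Condition 1 (no descendant of AdSpend in the set): holds — descendants of AdSpend are {Conversion}; none are in {}.
Condition 2 (every backdoor path blocked by {}):
  P1: open — no interior node is in the conditioning set.
{} does not satisfy the backdoor criterion.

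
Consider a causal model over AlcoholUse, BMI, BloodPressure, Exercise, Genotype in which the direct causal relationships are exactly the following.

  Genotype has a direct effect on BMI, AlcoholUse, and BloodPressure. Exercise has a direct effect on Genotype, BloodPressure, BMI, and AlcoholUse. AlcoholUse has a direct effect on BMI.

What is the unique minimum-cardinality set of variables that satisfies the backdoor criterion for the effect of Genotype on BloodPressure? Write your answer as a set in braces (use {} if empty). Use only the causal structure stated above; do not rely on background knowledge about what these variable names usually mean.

{Exercise}

Variables eligible for adjustment (non-descendants of Genotype, excluding Genotype and BloodPressure): {Exercise}.
Backdoor paths from Genotype to BloodPressure:
  P1: Genotype <- Exercise -> BloodPressure
The empty set is not sufficient: P1 (Genotype <- Exercise -> BloodPressure) has no collider blocking it and no conditioned non-collider, so it is open.
Try {Exercise}:
  P1: blocked at fork node Exercise ∈ conditioning set.
{Exercise} contains no descendant of Genotype and blocks every backdoor path.
{Exercise} is the unique smallest valid adjustment set.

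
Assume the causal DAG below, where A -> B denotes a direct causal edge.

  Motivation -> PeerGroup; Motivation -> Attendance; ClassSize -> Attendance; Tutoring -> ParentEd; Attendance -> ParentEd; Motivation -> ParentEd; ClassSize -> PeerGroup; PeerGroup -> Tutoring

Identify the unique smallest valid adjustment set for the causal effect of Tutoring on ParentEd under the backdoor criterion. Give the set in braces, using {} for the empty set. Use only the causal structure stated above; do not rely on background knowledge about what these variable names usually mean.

{PeerGroup}

Variables eligible for adjustment (non-descendants of Tutoring, excluding Tutoring and ParentEd): {Attendance, ClassSize, Motivation, PeerGroup}.
Backdoor paths from Tutoring to ParentEd:
  P1: Tutoring <- PeerGroup <- Motivation -> Attendance -> ParentEd
  P2: Tutoring <- PeerGroup <- Motivation -> ParentEd
  P3: Tutoring <- PeerGroup <- ClassSize -> Attendance <- Motivation -> ParentEd
  P4: Tutoring <- PeerGroup <- ClassSize -> Attendance -> ParentEd
The empty set is not sufficient: P1 (Tutoring <- PeerGroup <- Motivation -> Attendance -> ParentEd) has no collider blocking it and no conditioned non-collider, so it is open.
Try {PeerGroup}:
  P1: blocked at chain node PeerGroup ∈ conditioning set.
  P2: blocked at chain node PeerGroup ∈ conditioning set.
  P3: blocked at chain node PeerGroup ∈ conditioning set.
  P4: blocked at chain node PeerGroup ∈ conditioning set.
{PeerGroup} contains no descendant of Tutoring and blocks every backdoor path.
No other singleton works — e.g. {Motivation} leaves P4 open — so {PeerGroup} is the unique smallest valid adjustment set.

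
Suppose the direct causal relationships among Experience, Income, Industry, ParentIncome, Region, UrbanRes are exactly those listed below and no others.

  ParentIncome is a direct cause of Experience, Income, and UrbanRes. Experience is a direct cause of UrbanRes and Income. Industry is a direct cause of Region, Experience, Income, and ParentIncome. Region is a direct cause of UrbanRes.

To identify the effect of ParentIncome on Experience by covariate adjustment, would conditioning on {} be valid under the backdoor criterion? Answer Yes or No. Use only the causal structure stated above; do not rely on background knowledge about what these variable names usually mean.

Backdoor paths from ParentIncome to Experience (paths whose first edge points into ParentIncome):
  P1: ParentIncome <- Industry -> Experience
  P2: ParentIncome <- Industry -> Region -> UrbanRes <- Experience
  P3: ParentIncome <- Industry -> Income <- Experience
Condition 1 (no descendant of ParentIncome in the set): holds — descendants of ParentIncome are {Experience, Income, UrbanRes}; none are in {}.
Condition 2 (every backdoor path blocked by {}):
  P1: open — no interior node is in the conditioning set.
  P2: blocked at collider UrbanRes (neither it nor any descendant is in the conditioning set).
  P3: blocked at collider Income (neither it nor any descendant is in the conditioning set).
{} does not satisfy the backdoor criterion.

No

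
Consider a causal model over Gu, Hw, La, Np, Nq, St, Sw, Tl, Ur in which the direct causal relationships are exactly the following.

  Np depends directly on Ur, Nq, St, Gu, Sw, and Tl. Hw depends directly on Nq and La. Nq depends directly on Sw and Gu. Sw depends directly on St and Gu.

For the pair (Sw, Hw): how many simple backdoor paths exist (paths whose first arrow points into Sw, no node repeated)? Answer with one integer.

4

A backdoor path from Sw to Hw is any simple undirected path whose first edge points into Sw (i.e. leaves Sw via a parent).
Parents of Sw: {Gu, St}.
Enumerating:
  P1: Sw <- St -> Np <- Gu -> Nq -> Hw
  P2: Sw <- St -> Np <- Nq -> Hw
  P3: Sw <- Gu -> Nq -> Hw
  P4: Sw <- Gu -> Np <- Nq -> Hw
That exhausts the simple backdoor paths. Count: 4.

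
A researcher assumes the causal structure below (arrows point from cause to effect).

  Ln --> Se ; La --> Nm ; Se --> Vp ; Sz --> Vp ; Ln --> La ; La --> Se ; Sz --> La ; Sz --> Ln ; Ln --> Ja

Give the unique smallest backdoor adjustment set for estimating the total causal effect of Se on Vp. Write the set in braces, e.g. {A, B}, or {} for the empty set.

{Sz}

Variables eligible for adjustment (non-descendants of Se, excluding Se and Vp): {Ja, La, Ln, Nm, Sz}.
Backdoor paths from Se to Vp:
  P1: Se <- Ln <- Sz -> Vp
  P2: Se <- Ln -> La <- Sz -> Vp
  P3: Se <- La <- Sz -> Vp
  P4: Se <- La <- Ln <- Sz -> Vp
The empty set is not sufficient: P1 (Se <- Ln <- Sz -> Vp) has no collider blocking it and no conditioned non-collider, so it is open.
Try {Sz}:
  P1: blocked at fork node Sz ∈ conditioning set.
  P2: blocked at collider La (neither it nor any descendant is in the conditioning set).
  P3: blocked at fork node Sz ∈ conditioning set.
  P4: blocked at fork node Sz ∈ conditioning set.
{Sz} contains no descendant of Se and blocks every backdoor path.
No other singleton works — e.g. {Ln} leaves P3 open — so {Sz} is the unique smallest valid adjustment set.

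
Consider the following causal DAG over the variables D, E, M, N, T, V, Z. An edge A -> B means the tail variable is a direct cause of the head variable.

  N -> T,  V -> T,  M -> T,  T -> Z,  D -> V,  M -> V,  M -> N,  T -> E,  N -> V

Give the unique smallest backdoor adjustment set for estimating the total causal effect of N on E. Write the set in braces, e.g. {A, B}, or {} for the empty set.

{M}

Variables eligible for adjustment (non-descendants of N, excluding N and E): {D, M}.
Backdoor paths from N to E:
  P1: N <- M -> V -> T -> E
  P2: N <- M -> T -> E
The empty set is not sufficient: P1 (N <- M -> V -> T -> E) has no collider blocking it and no conditioned non-collider, so it is open.
Try {M}:
  P1: blocked at fork node M ∈ conditioning set.
  P2: blocked at fork node M ∈ conditioning set.
{M} contains no descendant of N and blocks every backdoor path.
No other singleton works — e.g. {D} leaves P1 open — so {M} is the unique smallest valid adjustment set.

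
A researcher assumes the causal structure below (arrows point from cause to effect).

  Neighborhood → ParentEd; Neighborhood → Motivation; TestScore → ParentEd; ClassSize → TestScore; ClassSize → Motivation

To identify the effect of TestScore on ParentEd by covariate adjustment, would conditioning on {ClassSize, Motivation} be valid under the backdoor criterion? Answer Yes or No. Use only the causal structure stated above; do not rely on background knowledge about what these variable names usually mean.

Yes

Backdoor paths from TestScore to ParentEd (paths whose first edge points into TestScore):
  P1: TestScore <- ClassSize -> Motivation <- Neighborhood -> ParentEd
Condition 1 (no descendant of TestScore in the set): holds — descendants of TestScore are {ParentEd}; none are in {ClassSize, Motivation}.
Condition 2 (every backdoor path blocked by {ClassSize, Motivation}):
  P1: blocked at fork node ClassSize ∈ conditioning set.
{ClassSize, Motivation} satisfies the backdoor criterion.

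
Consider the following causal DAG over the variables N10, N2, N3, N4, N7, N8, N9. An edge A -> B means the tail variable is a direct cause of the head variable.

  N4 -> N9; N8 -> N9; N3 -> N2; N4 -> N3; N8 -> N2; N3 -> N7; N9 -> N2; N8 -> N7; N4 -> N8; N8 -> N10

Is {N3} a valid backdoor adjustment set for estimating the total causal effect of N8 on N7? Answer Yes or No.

Backdoor paths from N8 to N7 (paths whose first edge points into N8):
  P1: N8 <- N4 -> N9 -> N2 <- N3 -> N7
  P2: N8 <- N4 -> N3 -> N7
Condition 1 (no descendant of N8 in the set): holds — descendants of N8 are {N10, N2, N7, N9}; none are in {N3}.
Condition 2 (every backdoor path blocked by {N3}):
  P1: blocked at collider N2 (neither it nor any descendant is in the conditioning set).
  P2: blocked at chain node N3 ∈ conditioning set.
{N3} satisfies the backdoor criterion.

Yes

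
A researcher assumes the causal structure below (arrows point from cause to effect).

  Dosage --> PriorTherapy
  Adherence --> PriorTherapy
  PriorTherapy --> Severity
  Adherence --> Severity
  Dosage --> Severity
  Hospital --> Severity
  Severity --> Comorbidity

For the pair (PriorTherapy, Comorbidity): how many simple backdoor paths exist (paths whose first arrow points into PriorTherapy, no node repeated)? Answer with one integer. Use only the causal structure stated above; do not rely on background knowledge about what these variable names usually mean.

2

A backdoor path from PriorTherapy to Comorbidity is any simple undirected path whose first edge points into PriorTherapy (i.e. leaves PriorTherapy via a parent).
Parents of PriorTherapy: {Adherence, Dosage}.
Enumerating:
  P1: PriorTherapy <- Dosage -> Severity -> Comorbidity
  P2: PriorTherapy <- Adherence -> Severity -> Comorbidity
That exhausts the simple backdoor paths. Count: 2.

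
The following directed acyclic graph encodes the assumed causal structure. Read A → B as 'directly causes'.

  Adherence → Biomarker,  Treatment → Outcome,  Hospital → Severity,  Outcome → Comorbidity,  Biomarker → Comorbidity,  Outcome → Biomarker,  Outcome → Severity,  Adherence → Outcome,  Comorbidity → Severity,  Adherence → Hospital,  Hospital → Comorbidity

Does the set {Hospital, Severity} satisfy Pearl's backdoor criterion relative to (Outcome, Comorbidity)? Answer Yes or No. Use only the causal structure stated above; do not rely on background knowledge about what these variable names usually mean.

Backdoor paths from Outcome to Comorbidity (paths whose first edge points into Outcome):
  P1: Outcome <- Adherence -> Hospital -> Comorbidity
  P2: Outcome <- Adherence -> Hospital -> Severity <- Comorbidity
  P3: Outcome <- Adherence -> Biomarker -> Comorbidity
Condition 1 (no descendant of Outcome in the set): FAILS — Severity is a descendant of Outcome.
Condition 2 (every backdoor path blocked by {Hospital, Severity}):
  P1: blocked at chain node Hospital ∈ conditioning set.
  P2: blocked at chain node Hospital ∈ conditioning set.
  P3: open — no interior node is in the conditioning set.
{Hospital, Severity} does not satisfy the backdoor criterion.

No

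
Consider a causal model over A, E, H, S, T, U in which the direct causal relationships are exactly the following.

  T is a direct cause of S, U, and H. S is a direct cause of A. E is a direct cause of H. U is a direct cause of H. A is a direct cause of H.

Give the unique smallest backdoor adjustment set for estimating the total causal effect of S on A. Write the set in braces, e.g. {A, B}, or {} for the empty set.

{}

Variables eligible for adjustment (non-descendants of S, excluding S and A): {E, T, U}.
Backdoor paths from S to A:
  P1: S <- T -> U -> H <- A
  P2: S <- T -> H <- A
Each backdoor path contains an unconditioned collider, so every path is already blocked with the empty conditioning set:
  P1: blocked at collider H (neither it nor any descendant is in the conditioning set).
  P2: blocked at collider H (neither it nor any descendant is in the conditioning set).
The empty set is therefore the unique smallest valid set.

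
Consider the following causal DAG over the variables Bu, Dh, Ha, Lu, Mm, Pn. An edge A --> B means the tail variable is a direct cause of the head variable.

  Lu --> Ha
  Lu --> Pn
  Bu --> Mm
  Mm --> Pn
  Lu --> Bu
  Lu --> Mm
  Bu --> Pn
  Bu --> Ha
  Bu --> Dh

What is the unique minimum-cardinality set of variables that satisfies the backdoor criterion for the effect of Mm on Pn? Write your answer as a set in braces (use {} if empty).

Variables eligible for adjustment (non-descendants of Mm, excluding Mm and Pn): {Bu, Dh, Ha, Lu}.
Backdoor paths from Mm to Pn:
  P1: Mm <- Lu -> Bu -> Pn
  P2: Mm <- Lu -> Ha <- Bu -> Pn
  P3: Mm <- Lu -> Pn
  P4: Mm <- Bu <- Lu -> Pn
  P5: Mm <- Bu -> Ha <- Lu -> Pn
  P6: Mm <- Bu -> Pn
The empty set is not sufficient: P1 (Mm <- Lu -> Bu -> Pn) has no collider blocking it and no conditioned non-collider, so it is open.
Try {Bu, Lu}:
  P1: blocked at fork node Lu ∈ conditioning set.
  P2: blocked at fork node Lu ∈ conditioning set.
  P3: blocked at fork node Lu ∈ conditioning set.
  P4: blocked at chain node Bu ∈ conditioning set.
  P5: blocked at fork node Bu ∈ conditioning set.
  P6: blocked at fork node Bu ∈ conditioning set.
{Bu, Lu} contains no descendant of Mm and blocks every backdoor path.
Every element of {Bu, Lu} is needed (dropping Bu leaves P6 open; dropping Lu leaves P3 open), so no proper subset is valid.
Among all size-2 subsets of the eligible variables, only {Bu, Lu} blocks every backdoor path, so it is the unique smallest valid adjustment set.

{Bu, Lu}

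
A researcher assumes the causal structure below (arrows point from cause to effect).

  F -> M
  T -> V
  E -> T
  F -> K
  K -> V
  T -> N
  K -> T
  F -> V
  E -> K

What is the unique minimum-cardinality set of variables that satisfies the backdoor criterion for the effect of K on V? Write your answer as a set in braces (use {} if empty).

{E, F}

Variables eligible for adjustment (non-descendants of K, excluding K and V): {E, F, M}.
Backdoor paths from K to V:
  P1: K <- F -> V
  P2: K <- E -> T -> V
The empty set is not sufficient: P1 (K <- F -> V) has no collider blocking it and no conditioned non-collider, so it is open.
Try {E, F}:
  P1: blocked at fork node F ∈ conditioning set.
  P2: blocked at fork node E ∈ conditioning set.
{E, F} contains no descendant of K and blocks every backdoor path.
Every element of {E, F} is needed (dropping E leaves P2 open; dropping F leaves P1 open), so no proper subset is valid.
Among all size-2 subsets of the eligible variables, only {E, F} blocks every backdoor path, so it is the unique smallest valid adjustment set.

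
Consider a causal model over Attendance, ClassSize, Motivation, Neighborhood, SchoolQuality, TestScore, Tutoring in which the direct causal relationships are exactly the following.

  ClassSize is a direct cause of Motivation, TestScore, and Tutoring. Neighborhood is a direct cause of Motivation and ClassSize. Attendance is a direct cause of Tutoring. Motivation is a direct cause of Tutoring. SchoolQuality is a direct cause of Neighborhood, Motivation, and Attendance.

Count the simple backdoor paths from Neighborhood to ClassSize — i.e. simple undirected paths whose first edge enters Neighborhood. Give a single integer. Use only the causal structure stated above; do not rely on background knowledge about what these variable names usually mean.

A backdoor path from Neighborhood to ClassSize is any simple undirected path whose first edge points into Neighborhood (i.e. leaves Neighborhood via a parent).
Parents of Neighborhood: {SchoolQuality}.
Enumerating:
  P1: Neighborhood <- SchoolQuality -> Attendance -> Tutoring <- ClassSize
  P2: Neighborhood <- SchoolQuality -> Attendance -> Tutoring <- Motivation <- ClassSize
  P3: Neighborhood <- SchoolQuality -> Motivation <- ClassSize
  P4: Neighborhood <- SchoolQuality -> Motivation -> Tutoring <- ClassSize
That exhausts the simple backdoor paths. Count: 4.

4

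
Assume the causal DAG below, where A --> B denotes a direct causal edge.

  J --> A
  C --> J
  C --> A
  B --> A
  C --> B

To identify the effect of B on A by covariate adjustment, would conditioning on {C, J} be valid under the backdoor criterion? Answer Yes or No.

Backdoor paths from B to A (paths whose first edge points into B):
  P1: B <- C -> J -> A
  P2: B <- C -> A
Condition 1 (no descendant of B in the set): holds — descendants of B are {A}; none are in {C, J}.
Condition 2 (every backdoor path blocked by {C, J}):
  P1: blocked at fork node C ∈ conditioning set.
  P2: blocked at fork node C ∈ conditioning set.
{C, J} satisfies the backdoor criterion.

Yes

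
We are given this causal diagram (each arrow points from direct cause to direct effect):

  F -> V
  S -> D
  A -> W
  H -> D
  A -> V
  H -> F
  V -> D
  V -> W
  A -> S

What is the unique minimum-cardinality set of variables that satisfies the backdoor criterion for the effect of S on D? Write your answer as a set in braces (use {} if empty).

{A}

Variables eligible for adjustment (non-descendants of S, excluding S and D): {A, F, H, V, W}.
Backdoor paths from S to D:
  P1: S <- A -> V <- F <- H -> D
  P2: S <- A -> V -> D
  P3: S <- A -> W <- V <- F <- H -> D
  P4: S <- A -> W <- V -> D
The empty set is not sufficient: P2 (S <- A -> V -> D) has no collider blocking it and no conditioned non-collider, so it is open.
Try {A}:
  P1: blocked at fork node A ∈ conditioning set.
  P2: blocked at fork node A ∈ conditioning set.
  P3: blocked at fork node A ∈ conditioning set.
  P4: blocked at fork node A ∈ conditioning set.
{A} contains no descendant of S and blocks every backdoor path.
No other singleton works — e.g. {H} leaves P2 open — so {A} is the unique smallest valid adjustment set.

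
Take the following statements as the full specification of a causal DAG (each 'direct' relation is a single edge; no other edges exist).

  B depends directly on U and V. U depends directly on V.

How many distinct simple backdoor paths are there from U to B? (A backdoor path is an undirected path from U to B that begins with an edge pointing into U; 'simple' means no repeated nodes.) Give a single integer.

1

A backdoor path from U to B is any simple undirected path whose first edge points into U (i.e. leaves U via a parent).
Parents of U: {V}.
Enumerating:
  P1: U <- V -> B
That exhausts the simple backdoor paths. Count: 1.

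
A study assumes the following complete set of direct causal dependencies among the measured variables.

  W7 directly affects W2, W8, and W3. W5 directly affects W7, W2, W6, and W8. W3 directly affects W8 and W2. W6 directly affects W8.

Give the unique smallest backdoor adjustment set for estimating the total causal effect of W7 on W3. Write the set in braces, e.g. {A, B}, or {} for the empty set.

{}

Variables eligible for adjustment (non-descendants of W7, excluding W7 and W3): {W5, W6}.
Backdoor paths from W7 to W3:
  P1: W7 <- W5 -> W6 -> W8 <- W3
  P2: W7 <- W5 -> W8 <- W3
  P3: W7 <- W5 -> W2 <- W3
Each backdoor path contains an unconditioned collider, so every path is already blocked with the empty conditioning set:
  P1: blocked at collider W8 (neither it nor any descendant is in the conditioning set).
  P2: blocked at collider W8 (neither it nor any descendant is in the conditioning set).
  P3: blocked at collider W2 (neither it nor any descendant is in the conditioning set).
The empty set is therefore the unique smallest valid set.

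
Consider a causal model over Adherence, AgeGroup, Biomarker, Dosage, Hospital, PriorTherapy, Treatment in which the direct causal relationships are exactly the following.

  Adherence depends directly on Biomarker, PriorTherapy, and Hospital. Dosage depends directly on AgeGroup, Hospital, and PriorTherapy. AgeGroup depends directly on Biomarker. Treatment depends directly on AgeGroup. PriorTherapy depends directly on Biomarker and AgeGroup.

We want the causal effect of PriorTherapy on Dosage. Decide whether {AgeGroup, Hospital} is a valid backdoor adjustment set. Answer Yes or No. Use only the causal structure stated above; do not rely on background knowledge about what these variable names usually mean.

Backdoor paths from PriorTherapy to Dosage (paths whose first edge points into PriorTherapy):
  P1: PriorTherapy <- Biomarker -> AgeGroup -> Dosage
  P2: PriorTherapy <- Biomarker -> Adherence <- Hospital -> Dosage
  P3: PriorTherapy <- AgeGroup <- Biomarker -> Adherence <- Hospital -> Dosage
  P4: PriorTherapy <- AgeGroup -> Dosage
Condition 1 (no descendant of PriorTherapy in the set): holds — descendants of PriorTherapy are {Adherence, Dosage}; none are in {AgeGroup, Hospital}.
Condition 2 (every backdoor path blocked by {AgeGroup, Hospital}):
  P1: blocked at chain node AgeGroup ∈ conditioning set.
  P2: blocked at collider Adherence (neither it nor any descendant is in the conditioning set).
  P3: blocked at chain node AgeGroup ∈ conditioning set.
  P4: blocked at fork node AgeGroup ∈ conditioning set.
{AgeGroup, Hospital} satisfies the backdoor criterion.

Yes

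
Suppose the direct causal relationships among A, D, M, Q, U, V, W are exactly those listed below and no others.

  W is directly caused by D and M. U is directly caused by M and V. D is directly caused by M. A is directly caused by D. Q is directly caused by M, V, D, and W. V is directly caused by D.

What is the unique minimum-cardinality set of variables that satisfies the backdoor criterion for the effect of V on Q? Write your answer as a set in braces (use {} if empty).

Variables eligible for adjustment (non-descendants of V, excluding V and Q): {A, D, M, W}.
Backdoor paths from V to Q:
  P1: V <- D <- M -> W -> Q
  P2: V <- D <- M -> Q
  P3: V <- D -> W <- M -> Q
  P4: V <- D -> W -> Q
  P5: V <- D -> Q
The empty set is not sufficient: P1 (V <- D <- M -> W -> Q) has no collider blocking it and no conditioned non-collider, so it is open.
Try {D}:
  P1: blocked at chain node D ∈ conditioning set.
  P2: blocked at chain node D ∈ conditioning set.
  P3: blocked at fork node D ∈ conditioning set.
  P4: blocked at fork node D ∈ conditioning set.
  P5: blocked at fork node D ∈ conditioning set.
{D} contains no descendant of V and blocks every backdoor path.
No other singleton works — e.g. {M} leaves P4 open — so {D} is the unique smallest valid adjustment set.

{D}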